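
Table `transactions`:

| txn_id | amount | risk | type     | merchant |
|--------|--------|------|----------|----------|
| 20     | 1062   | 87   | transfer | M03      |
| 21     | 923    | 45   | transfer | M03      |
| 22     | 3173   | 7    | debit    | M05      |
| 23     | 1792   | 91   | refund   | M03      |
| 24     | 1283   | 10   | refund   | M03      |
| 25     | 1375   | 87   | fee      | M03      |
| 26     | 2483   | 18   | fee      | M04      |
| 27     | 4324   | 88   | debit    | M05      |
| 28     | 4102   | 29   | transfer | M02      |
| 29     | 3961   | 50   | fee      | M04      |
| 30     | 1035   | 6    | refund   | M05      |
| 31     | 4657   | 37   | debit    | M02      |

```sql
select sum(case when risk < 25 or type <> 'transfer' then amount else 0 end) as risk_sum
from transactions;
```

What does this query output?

24083

txn_id=20: ✗
txn_id=21: ✗
txn_id=22: ✓ → 3173
txn_id=23: ✓ → 1792
txn_id=24: ✓ → 1283
txn_id=25: ✓ → 1375
txn_id=26: ✓ → 2483
txn_id=27: ✓ → 4324
txn_id=28: ✗
txn_id=29: ✓ → 3961
txn_id=30: ✓ → 1035
txn_id=31: ✓ → 4657
risk_sum = 3173 + 1792 + 1283 + 1375 + 2483 + 4324 + 3961 + 1035 + 4657 = 24083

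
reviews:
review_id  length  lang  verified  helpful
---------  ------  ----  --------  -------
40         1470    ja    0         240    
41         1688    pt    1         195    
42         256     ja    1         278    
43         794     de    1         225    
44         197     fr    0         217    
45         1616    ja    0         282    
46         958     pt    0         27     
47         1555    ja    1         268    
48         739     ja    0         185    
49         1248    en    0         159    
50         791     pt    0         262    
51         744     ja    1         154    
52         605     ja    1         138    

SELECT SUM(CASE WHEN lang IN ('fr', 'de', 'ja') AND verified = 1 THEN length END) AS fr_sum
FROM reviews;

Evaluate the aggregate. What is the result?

review_id=40: ✗
review_id=41: ✗
review_id=42: ✓ → 256
review_id=43: ✓ → 794
review_id=44: ✗
review_id=45: ✗
review_id=46: ✗
review_id=47: ✓ → 1555
review_id=48: ✗
review_id=49: ✗
review_id=50: ✗
review_id=51: ✓ → 744
review_id=52: ✓ → 605
fr_sum = 256 + 794 + 1555 + 744 + 605 = 3954

3954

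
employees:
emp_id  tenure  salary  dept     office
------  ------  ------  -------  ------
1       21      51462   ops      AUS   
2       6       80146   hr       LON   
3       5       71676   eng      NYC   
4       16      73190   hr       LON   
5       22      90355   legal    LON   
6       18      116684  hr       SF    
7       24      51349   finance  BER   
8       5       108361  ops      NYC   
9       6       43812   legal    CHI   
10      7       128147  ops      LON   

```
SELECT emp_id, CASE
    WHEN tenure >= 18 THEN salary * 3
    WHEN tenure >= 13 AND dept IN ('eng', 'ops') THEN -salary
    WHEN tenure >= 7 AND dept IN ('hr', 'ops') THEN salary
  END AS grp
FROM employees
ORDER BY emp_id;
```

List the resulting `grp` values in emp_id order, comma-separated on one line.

154386, NULL, NULL, 73190, 271065, 350052, 154047, NULL, NULL, 128147

emp_id=1: tenure >= 18 → 154386
emp_id=2: (no match → NULL) → NULL
emp_id=3: (no match → NULL) → NULL
emp_id=4: tenure >= 7 AND dept IN ('hr', 'ops') → 73190
emp_id=5: tenure >= 18 → 271065
emp_id=6: tenure >= 18 → 350052
emp_id=7: tenure >= 18 → 154047
emp_id=8: (no match → NULL) → NULL
emp_id=9: (no match → NULL) → NULL
emp_id=10: tenure >= 7 AND dept IN ('hr', 'ops') → 128147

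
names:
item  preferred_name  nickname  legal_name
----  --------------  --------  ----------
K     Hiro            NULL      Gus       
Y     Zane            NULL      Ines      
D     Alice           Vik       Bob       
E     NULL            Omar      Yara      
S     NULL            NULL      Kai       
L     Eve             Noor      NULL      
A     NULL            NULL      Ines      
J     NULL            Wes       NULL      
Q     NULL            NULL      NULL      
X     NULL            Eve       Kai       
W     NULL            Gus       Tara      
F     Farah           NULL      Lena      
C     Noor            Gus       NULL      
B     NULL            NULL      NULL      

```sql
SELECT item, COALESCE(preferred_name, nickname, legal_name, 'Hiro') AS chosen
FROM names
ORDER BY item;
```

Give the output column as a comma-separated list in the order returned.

Ines, Hiro, Noor, Alice, Omar, Farah, Wes, Hiro, Eve, Hiro, Kai, Gus, Eve, Zane

item=A: preferred_name=NULL, nickname=NULL, legal_name=Ines → Ines
item=B: preferred_name=NULL, nickname=NULL, legal_name=NULL, → literal Hiro → Hiro
item=C: preferred_name=Noor → Noor
item=D: preferred_name=Alice → Alice
item=E: preferred_name=NULL, nickname=Omar → Omar
item=F: preferred_name=Farah → Farah
item=J: preferred_name=NULL, nickname=Wes → Wes
item=K: preferred_name=Hiro → Hiro
item=L: preferred_name=Eve → Eve
item=Q: preferred_name=NULL, nickname=NULL, legal_name=NULL, → literal Hiro → Hiro
item=S: preferred_name=NULL, nickname=NULL, legal_name=Kai → Kai
item=W: preferred_name=NULL, nickname=Gus → Gus
item=X: preferred_name=NULL, nickname=Eve → Eve
item=Y: preferred_name=Zane → Zane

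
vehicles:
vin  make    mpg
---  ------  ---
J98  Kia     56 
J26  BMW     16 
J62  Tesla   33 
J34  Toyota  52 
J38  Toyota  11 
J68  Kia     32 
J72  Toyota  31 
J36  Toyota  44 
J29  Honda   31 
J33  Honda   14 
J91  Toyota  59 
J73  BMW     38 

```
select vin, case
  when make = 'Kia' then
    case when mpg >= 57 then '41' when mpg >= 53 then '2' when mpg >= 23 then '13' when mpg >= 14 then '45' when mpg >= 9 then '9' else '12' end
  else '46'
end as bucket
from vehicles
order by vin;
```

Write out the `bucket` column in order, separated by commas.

46, 46, 46, 46, 46, 46, 46, 13, 46, 46, 46, 2

vin=J26: make='BMW' → outer ELSE → 46
vin=J29: make='Honda' → outer ELSE → 46
vin=J33: make='Honda' → outer ELSE → 46
vin=J34: make='Toyota' → outer ELSE → 46
vin=J36: make='Toyota' → outer ELSE → 46
vin=J38: make='Toyota' → outer ELSE → 46
vin=J62: make='Tesla' → outer ELSE → 46
vin=J68: make='Kia' → inner[mpg >= 23] → 13
vin=J72: make='Toyota' → outer ELSE → 46
vin=J73: make='BMW' → outer ELSE → 46
vin=J91: make='Toyota' → outer ELSE → 46
vin=J98: make='Kia' → inner[mpg >= 53] → 2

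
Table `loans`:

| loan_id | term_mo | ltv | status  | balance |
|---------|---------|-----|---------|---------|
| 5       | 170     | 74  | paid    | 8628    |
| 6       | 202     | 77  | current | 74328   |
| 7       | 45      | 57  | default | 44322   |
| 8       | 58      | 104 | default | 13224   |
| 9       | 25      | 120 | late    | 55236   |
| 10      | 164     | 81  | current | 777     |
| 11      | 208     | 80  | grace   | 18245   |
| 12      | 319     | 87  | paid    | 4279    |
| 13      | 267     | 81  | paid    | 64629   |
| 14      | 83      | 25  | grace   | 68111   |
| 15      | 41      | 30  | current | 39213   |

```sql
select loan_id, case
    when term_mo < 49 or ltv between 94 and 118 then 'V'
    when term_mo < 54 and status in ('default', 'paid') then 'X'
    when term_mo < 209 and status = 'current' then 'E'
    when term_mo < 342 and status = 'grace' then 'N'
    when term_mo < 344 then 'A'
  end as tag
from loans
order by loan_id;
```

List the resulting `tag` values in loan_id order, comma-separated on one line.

loan_id=5: term_mo < 344 → A
loan_id=6: term_mo < 209 and status = 'current' → E
loan_id=7: term_mo < 49 or ltv between 94 and 118 → V
loan_id=8: term_mo < 49 or ltv between 94 and 118 → V
loan_id=9: term_mo < 49 or ltv between 94 and 118 → V
loan_id=10: term_mo < 209 and status = 'current' → E
loan_id=11: term_mo < 342 and status = 'grace' → N
loan_id=12: term_mo < 344 → A
loan_id=13: term_mo < 344 → A
loan_id=14: term_mo < 342 and status = 'grace' → N
loan_id=15: term_mo < 49 or ltv between 94 and 118 → V

A, E, V, V, V, E, N, A, A, N, V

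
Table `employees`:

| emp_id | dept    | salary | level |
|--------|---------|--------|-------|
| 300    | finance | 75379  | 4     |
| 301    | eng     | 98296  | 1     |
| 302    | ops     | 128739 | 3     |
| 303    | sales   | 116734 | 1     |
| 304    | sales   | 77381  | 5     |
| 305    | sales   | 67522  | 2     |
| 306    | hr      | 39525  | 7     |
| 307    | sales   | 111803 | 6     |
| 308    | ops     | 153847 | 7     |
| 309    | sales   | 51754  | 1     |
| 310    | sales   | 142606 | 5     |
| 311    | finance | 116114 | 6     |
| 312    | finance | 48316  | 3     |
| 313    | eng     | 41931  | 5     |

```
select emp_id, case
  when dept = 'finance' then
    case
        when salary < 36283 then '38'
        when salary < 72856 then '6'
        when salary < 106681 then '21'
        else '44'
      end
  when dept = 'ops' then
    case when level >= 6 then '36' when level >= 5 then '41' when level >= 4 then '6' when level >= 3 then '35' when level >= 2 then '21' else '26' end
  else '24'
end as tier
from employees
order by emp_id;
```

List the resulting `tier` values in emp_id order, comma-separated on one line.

21, 24, 35, 24, 24, 24, 24, 24, 36, 24, 24, 44, 6, 24

emp_id=300: dept='finance' → inner[salary < 106681] → 21
emp_id=301: dept='eng' → outer ELSE → 24
emp_id=302: dept='ops' → inner[level >= 3] → 35
emp_id=303: dept='sales' → outer ELSE → 24
emp_id=304: dept='sales' → outer ELSE → 24
emp_id=305: dept='sales' → outer ELSE → 24
emp_id=306: dept='hr' → outer ELSE → 24
emp_id=307: dept='sales' → outer ELSE → 24
emp_id=308: dept='ops' → inner[level >= 6] → 36
emp_id=309: dept='sales' → outer ELSE → 24
emp_id=310: dept='sales' → outer ELSE → 24
emp_id=311: dept='finance' → inner[ELSE] → 44
emp_id=312: dept='finance' → inner[salary < 72856] → 6
emp_id=313: dept='eng' → outer ELSE → 24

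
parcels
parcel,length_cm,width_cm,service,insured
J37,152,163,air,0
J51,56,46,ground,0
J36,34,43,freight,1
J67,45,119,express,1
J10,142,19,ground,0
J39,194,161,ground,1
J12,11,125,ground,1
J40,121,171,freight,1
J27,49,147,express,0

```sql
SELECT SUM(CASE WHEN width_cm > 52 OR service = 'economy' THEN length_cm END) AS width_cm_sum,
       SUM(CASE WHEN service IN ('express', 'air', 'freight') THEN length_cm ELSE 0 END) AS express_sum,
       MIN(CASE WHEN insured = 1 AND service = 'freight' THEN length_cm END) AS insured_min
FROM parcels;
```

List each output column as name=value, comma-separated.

width_cm_sum=572, express_sum=401, insured_min=34

[width_cm_sum: width_cm > 52 OR service = 'economy']
parcel=J37: ✓ → 152
parcel=J51: ✗
parcel=J36: ✗
parcel=J67: ✓ → 45
parcel=J10: ✗
parcel=J39: ✓ → 194
parcel=J12: ✓ → 11
parcel=J40: ✓ → 121
parcel=J27: ✓ → 49
width_cm_sum = 152 + 45 + 194 + 11 + 121 + 49 = 572
—
[express_sum: service IN ('express', 'air', 'freight')]
parcel=J37: ✓ → 152
parcel=J51: ✗
parcel=J36: ✓ → 34
parcel=J67: ✓ → 45
parcel=J10: ✗
parcel=J39: ✗
parcel=J12: ✗
parcel=J40: ✓ → 121
parcel=J27: ✓ → 49
express_sum = 152 + 34 + 45 + 121 + 49 = 401
—
[insured_min: insured = 1 AND service = 'freight']
parcel=J37: ✗
parcel=J51: ✗
parcel=J36: ✓ → 34
parcel=J67: ✗
parcel=J10: ✗
parcel=J39: ✗
parcel=J12: ✗
parcel=J40: ✓ → 121
parcel=J27: ✗
insured_min = MIN(34, 121) = 34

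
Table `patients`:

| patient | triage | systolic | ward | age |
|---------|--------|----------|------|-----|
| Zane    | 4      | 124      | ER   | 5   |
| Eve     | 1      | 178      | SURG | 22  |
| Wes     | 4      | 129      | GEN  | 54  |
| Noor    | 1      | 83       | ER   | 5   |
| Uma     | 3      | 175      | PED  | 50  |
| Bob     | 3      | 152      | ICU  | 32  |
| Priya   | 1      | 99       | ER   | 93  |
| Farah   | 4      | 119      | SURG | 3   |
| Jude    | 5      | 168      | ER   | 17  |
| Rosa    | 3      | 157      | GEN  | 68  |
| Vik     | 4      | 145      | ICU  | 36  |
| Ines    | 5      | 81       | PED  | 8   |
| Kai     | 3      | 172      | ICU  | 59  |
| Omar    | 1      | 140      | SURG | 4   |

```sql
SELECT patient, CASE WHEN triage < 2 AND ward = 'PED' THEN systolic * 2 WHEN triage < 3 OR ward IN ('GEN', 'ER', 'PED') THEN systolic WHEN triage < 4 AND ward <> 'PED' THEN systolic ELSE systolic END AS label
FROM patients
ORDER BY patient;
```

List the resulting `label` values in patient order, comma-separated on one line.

patient=Bob: triage < 4 AND ward <> 'PED' → 152
patient=Eve: triage < 3 OR ward IN ('GEN', 'ER', 'PED') → 178
patient=Farah: ELSE → 119
patient=Ines: triage < 3 OR ward IN ('GEN', 'ER', 'PED') → 81
patient=Jude: triage < 3 OR ward IN ('GEN', 'ER', 'PED') → 168
patient=Kai: triage < 4 AND ward <> 'PED' → 172
patient=Noor: triage < 3 OR ward IN ('GEN', 'ER', 'PED') → 83
patient=Omar: triage < 3 OR ward IN ('GEN', 'ER', 'PED') → 140
patient=Priya: triage < 3 OR ward IN ('GEN', 'ER', 'PED') → 99
patient=Rosa: triage < 3 OR ward IN ('GEN', 'ER', 'PED') → 157
patient=Uma: triage < 3 OR ward IN ('GEN', 'ER', 'PED') → 175
patient=Vik: ELSE → 145
patient=Wes: triage < 3 OR ward IN ('GEN', 'ER', 'PED') → 129
patient=Zane: triage < 3 OR ward IN ('GEN', 'ER', 'PED') → 124

152, 178, 119, 81, 168, 172, 83, 140, 99, 157, 175, 145, 129, 124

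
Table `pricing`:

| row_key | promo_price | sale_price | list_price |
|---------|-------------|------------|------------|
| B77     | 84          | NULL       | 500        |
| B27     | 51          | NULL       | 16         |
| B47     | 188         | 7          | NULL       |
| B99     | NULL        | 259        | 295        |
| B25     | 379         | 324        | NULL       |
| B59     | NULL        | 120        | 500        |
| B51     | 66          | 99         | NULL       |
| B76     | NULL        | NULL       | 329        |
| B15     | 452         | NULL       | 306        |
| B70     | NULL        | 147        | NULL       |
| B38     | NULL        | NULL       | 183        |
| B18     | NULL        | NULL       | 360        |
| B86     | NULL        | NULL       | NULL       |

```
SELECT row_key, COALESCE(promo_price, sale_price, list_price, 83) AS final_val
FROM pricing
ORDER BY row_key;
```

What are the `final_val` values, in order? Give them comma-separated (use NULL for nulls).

row_key=B15: promo_price=452 → 452
row_key=B18: promo_price=NULL, sale_price=NULL, list_price=360 → 360
row_key=B25: promo_price=379 → 379
row_key=B27: promo_price=51 → 51
row_key=B38: promo_price=NULL, sale_price=NULL, list_price=183 → 183
row_key=B47: promo_price=188 → 188
row_key=B51: promo_price=66 → 66
row_key=B59: promo_price=NULL, sale_price=120 → 120
row_key=B70: promo_price=NULL, sale_price=147 → 147
row_key=B76: promo_price=NULL, sale_price=NULL, list_price=329 → 329
row_key=B77: promo_price=84 → 84
row_key=B86: promo_price=NULL, sale_price=NULL, list_price=NULL, → literal 83 → 83
row_key=B99: promo_price=NULL, sale_price=259 → 259

452, 360, 379, 51, 183, 188, 66, 120, 147, 329, 84, 83, 259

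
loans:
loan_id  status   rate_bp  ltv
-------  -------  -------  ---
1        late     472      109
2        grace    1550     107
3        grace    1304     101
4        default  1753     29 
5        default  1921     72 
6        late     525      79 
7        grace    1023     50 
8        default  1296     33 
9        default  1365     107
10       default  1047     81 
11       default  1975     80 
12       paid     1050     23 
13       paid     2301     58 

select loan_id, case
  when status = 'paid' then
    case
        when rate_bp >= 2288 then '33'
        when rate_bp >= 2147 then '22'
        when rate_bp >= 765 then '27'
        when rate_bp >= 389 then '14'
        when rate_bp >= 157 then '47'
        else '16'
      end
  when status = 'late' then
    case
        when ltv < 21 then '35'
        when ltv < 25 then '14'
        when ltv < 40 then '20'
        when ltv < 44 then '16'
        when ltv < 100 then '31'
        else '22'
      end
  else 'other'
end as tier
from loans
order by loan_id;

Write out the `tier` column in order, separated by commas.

22, other, other, other, other, 31, other, other, other, other, other, 27, 33

loan_id=1: status='late' → inner[ELSE] → 22
loan_id=2: status='grace' → outer ELSE → other
loan_id=3: status='grace' → outer ELSE → other
loan_id=4: status='default' → outer ELSE → other
loan_id=5: status='default' → outer ELSE → other
loan_id=6: status='late' → inner[ltv < 100] → 31
loan_id=7: status='grace' → outer ELSE → other
loan_id=8: status='default' → outer ELSE → other
loan_id=9: status='default' → outer ELSE → other
loan_id=10: status='default' → outer ELSE → other
loan_id=11: status='default' → outer ELSE → other
loan_id=12: status='paid' → inner[rate_bp >= 765] → 27
loan_id=13: status='paid' → inner[rate_bp >= 2288] → 33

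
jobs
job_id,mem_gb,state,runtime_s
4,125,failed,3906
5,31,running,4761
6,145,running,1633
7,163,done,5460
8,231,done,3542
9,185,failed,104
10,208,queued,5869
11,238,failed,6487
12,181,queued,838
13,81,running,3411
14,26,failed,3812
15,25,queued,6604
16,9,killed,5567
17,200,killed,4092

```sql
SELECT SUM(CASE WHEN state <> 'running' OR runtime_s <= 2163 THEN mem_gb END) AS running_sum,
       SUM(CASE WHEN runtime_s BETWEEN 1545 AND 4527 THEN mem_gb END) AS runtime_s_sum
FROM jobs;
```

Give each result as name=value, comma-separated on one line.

[running_sum: state <> 'running' OR runtime_s <= 2163]
job_id=4: ✓ → 125
job_id=5: ✗
job_id=6: ✓ → 145
job_id=7: ✓ → 163
job_id=8: ✓ → 231
job_id=9: ✓ → 185
job_id=10: ✓ → 208
job_id=11: ✓ → 238
job_id=12: ✓ → 181
job_id=13: ✗
job_id=14: ✓ → 26
job_id=15: ✓ → 25
job_id=16: ✓ → 9
job_id=17: ✓ → 200
running_sum = 125 + 145 + 163 + 231 + 185 + 208 + 238 + 181 + 26 + 25 + 9 + 200 = 1736
—
[runtime_s_sum: runtime_s BETWEEN 1545 AND 4527]
job_id=4: ✓ → 125
job_id=5: ✗
job_id=6: ✓ → 145
job_id=7: ✗
job_id=8: ✓ → 231
job_id=9: ✗
job_id=10: ✗
job_id=11: ✗
job_id=12: ✗
job_id=13: ✓ → 81
job_id=14: ✓ → 26
job_id=15: ✗
job_id=16: ✗
job_id=17: ✓ → 200
runtime_s_sum = 125 + 145 + 231 + 81 + 26 + 200 = 808

running_sum=1736, runtime_s_sum=808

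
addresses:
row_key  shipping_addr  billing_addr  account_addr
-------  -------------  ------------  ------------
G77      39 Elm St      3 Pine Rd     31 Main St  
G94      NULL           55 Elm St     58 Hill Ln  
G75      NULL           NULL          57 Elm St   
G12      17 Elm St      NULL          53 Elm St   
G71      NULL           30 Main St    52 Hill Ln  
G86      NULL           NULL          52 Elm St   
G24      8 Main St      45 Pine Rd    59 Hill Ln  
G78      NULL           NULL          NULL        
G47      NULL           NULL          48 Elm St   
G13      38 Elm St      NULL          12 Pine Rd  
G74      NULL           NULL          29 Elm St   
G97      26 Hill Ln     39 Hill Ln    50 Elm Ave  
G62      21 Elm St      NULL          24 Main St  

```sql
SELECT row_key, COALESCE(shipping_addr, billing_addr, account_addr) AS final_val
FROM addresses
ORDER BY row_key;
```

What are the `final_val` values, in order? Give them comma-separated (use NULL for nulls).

row_key=G12: shipping_addr=17 Elm St → 17 Elm St
row_key=G13: shipping_addr=38 Elm St → 38 Elm St
row_key=G24: shipping_addr=8 Main St → 8 Main St
row_key=G47: shipping_addr=NULL, billing_addr=NULL, account_addr=48 Elm St → 48 Elm St
row_key=G62: shipping_addr=21 Elm St → 21 Elm St
row_key=G71: shipping_addr=NULL, billing_addr=30 Main St → 30 Main St
row_key=G74: shipping_addr=NULL, billing_addr=NULL, account_addr=29 Elm St → 29 Elm St
row_key=G75: shipping_addr=NULL, billing_addr=NULL, account_addr=57 Elm St → 57 Elm St
row_key=G77: shipping_addr=39 Elm St → 39 Elm St
row_key=G78: shipping_addr=NULL, billing_addr=NULL, account_addr=NULL (all NULL) → NULL
row_key=G86: shipping_addr=NULL, billing_addr=NULL, account_addr=52 Elm St → 52 Elm St
row_key=G94: shipping_addr=NULL, billing_addr=55 Elm St → 55 Elm St
row_key=G97: shipping_addr=26 Hill Ln → 26 Hill Ln

17 Elm St, 38 Elm St, 8 Main St, 48 Elm St, 21 Elm St, 30 Main St, 29 Elm St, 57 Elm St, 39 Elm St, NULL, 52 Elm St, 55 Elm St, 26 Hill Ln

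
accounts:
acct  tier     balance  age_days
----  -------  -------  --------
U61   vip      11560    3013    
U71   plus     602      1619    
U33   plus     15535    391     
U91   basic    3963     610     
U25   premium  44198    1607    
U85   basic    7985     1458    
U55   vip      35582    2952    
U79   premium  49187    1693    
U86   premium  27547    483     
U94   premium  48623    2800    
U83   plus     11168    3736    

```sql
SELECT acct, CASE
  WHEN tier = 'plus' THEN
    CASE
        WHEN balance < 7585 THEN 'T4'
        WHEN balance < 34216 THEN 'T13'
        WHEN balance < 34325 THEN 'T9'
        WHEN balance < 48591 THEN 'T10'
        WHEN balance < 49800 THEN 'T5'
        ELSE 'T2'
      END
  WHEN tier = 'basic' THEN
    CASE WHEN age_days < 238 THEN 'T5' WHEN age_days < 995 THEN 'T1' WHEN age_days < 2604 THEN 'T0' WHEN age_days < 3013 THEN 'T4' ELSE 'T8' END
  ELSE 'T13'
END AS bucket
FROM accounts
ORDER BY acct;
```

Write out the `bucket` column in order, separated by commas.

T13, T13, T13, T13, T4, T13, T13, T0, T13, T1, T13

acct=U25: tier='premium' → outer ELSE → T13
acct=U33: tier='plus' → inner[balance < 34216] → T13
acct=U55: tier='vip' → outer ELSE → T13
acct=U61: tier='vip' → outer ELSE → T13
acct=U71: tier='plus' → inner[balance < 7585] → T4
acct=U79: tier='premium' → outer ELSE → T13
acct=U83: tier='plus' → inner[balance < 34216] → T13
acct=U85: tier='basic' → inner[age_days < 2604] → T0
acct=U86: tier='premium' → outer ELSE → T13
acct=U91: tier='basic' → inner[age_days < 995] → T1
acct=U94: tier='premium' → outer ELSE → T13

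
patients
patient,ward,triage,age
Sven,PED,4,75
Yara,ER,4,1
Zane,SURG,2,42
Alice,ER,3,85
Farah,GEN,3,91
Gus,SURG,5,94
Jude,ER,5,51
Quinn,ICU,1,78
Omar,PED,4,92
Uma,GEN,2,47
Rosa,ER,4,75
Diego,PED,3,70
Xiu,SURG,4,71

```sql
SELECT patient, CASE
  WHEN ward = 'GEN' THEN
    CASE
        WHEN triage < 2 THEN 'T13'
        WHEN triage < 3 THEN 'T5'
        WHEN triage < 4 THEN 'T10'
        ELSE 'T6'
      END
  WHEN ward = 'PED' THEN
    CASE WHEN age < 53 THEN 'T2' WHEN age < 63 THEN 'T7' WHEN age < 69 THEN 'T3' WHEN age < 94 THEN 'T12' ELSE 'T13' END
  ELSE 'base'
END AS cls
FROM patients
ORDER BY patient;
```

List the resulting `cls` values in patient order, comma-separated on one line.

base, T12, T10, base, base, T12, base, base, T12, T5, base, base, base

patient=Alice: ward='ER' → outer ELSE → base
patient=Diego: ward='PED' → inner[age < 94] → T12
patient=Farah: ward='GEN' → inner[triage < 4] → T10
patient=Gus: ward='SURG' → outer ELSE → base
patient=Jude: ward='ER' → outer ELSE → base
patient=Omar: ward='PED' → inner[age < 94] → T12
patient=Quinn: ward='ICU' → outer ELSE → base
patient=Rosa: ward='ER' → outer ELSE → base
patient=Sven: ward='PED' → inner[age < 94] → T12
patient=Uma: ward='GEN' → inner[triage < 3] → T5
patient=Xiu: ward='SURG' → outer ELSE → base
patient=Yara: ward='ER' → outer ELSE → base
patient=Zane: ward='SURG' → outer ELSE → base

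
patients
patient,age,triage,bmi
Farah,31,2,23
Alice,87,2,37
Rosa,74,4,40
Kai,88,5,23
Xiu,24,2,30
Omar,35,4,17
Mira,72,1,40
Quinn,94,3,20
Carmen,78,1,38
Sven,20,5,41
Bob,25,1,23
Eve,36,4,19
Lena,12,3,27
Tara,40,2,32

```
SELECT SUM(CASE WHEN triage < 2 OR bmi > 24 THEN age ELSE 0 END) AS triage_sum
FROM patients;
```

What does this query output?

432

patient=Farah: ✗
patient=Alice: ✓ → 87
patient=Rosa: ✓ → 74
patient=Kai: ✗
patient=Xiu: ✓ → 24
patient=Omar: ✗
patient=Mira: ✓ → 72
patient=Quinn: ✗
patient=Carmen: ✓ → 78
patient=Sven: ✓ → 20
patient=Bob: ✓ → 25
patient=Eve: ✗
patient=Lena: ✓ → 12
patient=Tara: ✓ → 40
triage_sum = 87 + 74 + 24 + 72 + 78 + 20 + 25 + 12 + 40 = 432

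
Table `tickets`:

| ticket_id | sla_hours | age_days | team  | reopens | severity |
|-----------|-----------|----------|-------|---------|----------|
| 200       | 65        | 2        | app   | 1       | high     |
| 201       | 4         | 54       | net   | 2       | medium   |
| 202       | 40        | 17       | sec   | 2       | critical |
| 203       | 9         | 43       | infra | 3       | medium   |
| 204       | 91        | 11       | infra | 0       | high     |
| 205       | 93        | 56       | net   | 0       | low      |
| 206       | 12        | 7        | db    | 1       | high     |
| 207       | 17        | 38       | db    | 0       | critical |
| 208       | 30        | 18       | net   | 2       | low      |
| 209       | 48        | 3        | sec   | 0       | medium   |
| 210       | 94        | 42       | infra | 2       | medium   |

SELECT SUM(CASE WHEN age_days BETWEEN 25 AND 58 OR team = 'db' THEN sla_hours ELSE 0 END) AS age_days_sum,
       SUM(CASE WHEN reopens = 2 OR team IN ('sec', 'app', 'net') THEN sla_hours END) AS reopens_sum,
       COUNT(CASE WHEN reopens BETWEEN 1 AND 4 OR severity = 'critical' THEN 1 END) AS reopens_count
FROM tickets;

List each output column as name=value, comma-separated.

age_days_sum=229, reopens_sum=374, reopens_count=8

[age_days_sum: age_days BETWEEN 25 AND 58 OR team = 'db']
ticket_id=200: ✗
ticket_id=201: ✓ → 4
ticket_id=202: ✗
ticket_id=203: ✓ → 9
ticket_id=204: ✗
ticket_id=205: ✓ → 93
ticket_id=206: ✓ → 12
ticket_id=207: ✓ → 17
ticket_id=208: ✗
ticket_id=209: ✗
ticket_id=210: ✓ → 94
age_days_sum = 4 + 9 + 93 + 12 + 17 + 94 = 229
—
[reopens_sum: reopens = 2 OR team IN ('sec', 'app', 'net')]
ticket_id=200: ✓ → 65
ticket_id=201: ✓ → 4
ticket_id=202: ✓ → 40
ticket_id=203: ✗
ticket_id=204: ✗
ticket_id=205: ✓ → 93
ticket_id=206: ✗
ticket_id=207: ✗
ticket_id=208: ✓ → 30
ticket_id=209: ✓ → 48
ticket_id=210: ✓ → 94
reopens_sum = 65 + 4 + 40 + 93 + 30 + 48 + 94 = 374
—
[reopens_count: reopens BETWEEN 1 AND 4 OR severity = 'critical']
ticket_id=200: ✓ → 1
ticket_id=201: ✓ → 1
ticket_id=202: ✓ → 1
ticket_id=203: ✓ → 1
ticket_id=204: ✗
ticket_id=205: ✗
ticket_id=206: ✓ → 1
ticket_id=207: ✓ → 1
ticket_id=208: ✓ → 1
ticket_id=209: ✗
ticket_id=210: ✓ → 1
reopens_count = COUNT(1, 1, 1, 1, 1, 1, 1, 1) = 8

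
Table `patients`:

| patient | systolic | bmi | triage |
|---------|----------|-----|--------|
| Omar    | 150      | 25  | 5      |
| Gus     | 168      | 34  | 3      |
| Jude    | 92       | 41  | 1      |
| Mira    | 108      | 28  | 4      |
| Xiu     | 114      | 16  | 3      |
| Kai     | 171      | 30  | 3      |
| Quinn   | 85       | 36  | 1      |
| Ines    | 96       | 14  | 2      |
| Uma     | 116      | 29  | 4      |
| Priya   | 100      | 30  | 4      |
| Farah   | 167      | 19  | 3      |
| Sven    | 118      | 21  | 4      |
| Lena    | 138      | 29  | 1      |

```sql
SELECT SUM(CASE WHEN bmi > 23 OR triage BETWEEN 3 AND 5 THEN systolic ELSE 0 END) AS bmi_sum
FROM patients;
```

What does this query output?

patient=Omar: ✓ → 150
patient=Gus: ✓ → 168
patient=Jude: ✓ → 92
patient=Mira: ✓ → 108
patient=Xiu: ✓ → 114
patient=Kai: ✓ → 171
patient=Quinn: ✓ → 85
patient=Ines: ✗
patient=Uma: ✓ → 116
patient=Priya: ✓ → 100
patient=Farah: ✓ → 167
patient=Sven: ✓ → 118
patient=Lena: ✓ → 138
bmi_sum = 150 + 168 + 92 + 108 + 114 + 171 + 85 + 116 + 100 + 167 + 118 + 138 = 1527

1527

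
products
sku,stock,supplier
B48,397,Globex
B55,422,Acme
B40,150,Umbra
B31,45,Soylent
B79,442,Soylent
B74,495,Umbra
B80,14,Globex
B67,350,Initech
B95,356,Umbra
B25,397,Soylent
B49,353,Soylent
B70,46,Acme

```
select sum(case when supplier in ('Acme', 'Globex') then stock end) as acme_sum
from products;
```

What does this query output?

879

sku=B48: ✓ → 397
sku=B55: ✓ → 422
sku=B40: ✗
sku=B31: ✗
sku=B79: ✗
sku=B74: ✗
sku=B80: ✓ → 14
sku=B67: ✗
sku=B95: ✗
sku=B25: ✗
sku=B49: ✗
sku=B70: ✓ → 46
acme_sum = 397 + 422 + 14 + 46 = 879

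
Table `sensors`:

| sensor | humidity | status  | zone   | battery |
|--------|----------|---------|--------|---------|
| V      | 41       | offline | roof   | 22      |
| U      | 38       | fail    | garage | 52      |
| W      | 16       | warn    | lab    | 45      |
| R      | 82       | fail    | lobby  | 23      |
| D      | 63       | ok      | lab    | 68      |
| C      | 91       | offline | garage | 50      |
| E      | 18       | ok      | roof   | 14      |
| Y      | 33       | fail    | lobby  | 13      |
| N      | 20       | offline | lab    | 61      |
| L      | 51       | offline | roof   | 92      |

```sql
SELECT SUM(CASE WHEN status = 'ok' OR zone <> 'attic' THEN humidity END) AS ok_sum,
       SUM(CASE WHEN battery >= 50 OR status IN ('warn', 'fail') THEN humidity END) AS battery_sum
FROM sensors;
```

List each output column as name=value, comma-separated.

[ok_sum: status = 'ok' OR zone <> 'attic']
sensor=V: ✓ → 41
sensor=U: ✓ → 38
sensor=W: ✓ → 16
sensor=R: ✓ → 82
sensor=D: ✓ → 63
sensor=C: ✓ → 91
sensor=E: ✓ → 18
sensor=Y: ✓ → 33
sensor=N: ✓ → 20
sensor=L: ✓ → 51
ok_sum = 41 + 38 + 16 + 82 + 63 + 91 + 18 + 33 + 20 + 51 = 453
—
[battery_sum: battery >= 50 OR status IN ('warn', 'fail')]
sensor=V: ✗
sensor=U: ✓ → 38
sensor=W: ✓ → 16
sensor=R: ✓ → 82
sensor=D: ✓ → 63
sensor=C: ✓ → 91
sensor=E: ✗
sensor=Y: ✓ → 33
sensor=N: ✓ → 20
sensor=L: ✓ → 51
battery_sum = 38 + 16 + 82 + 63 + 91 + 33 + 20 + 51 = 394

ok_sum=453, battery_sum=394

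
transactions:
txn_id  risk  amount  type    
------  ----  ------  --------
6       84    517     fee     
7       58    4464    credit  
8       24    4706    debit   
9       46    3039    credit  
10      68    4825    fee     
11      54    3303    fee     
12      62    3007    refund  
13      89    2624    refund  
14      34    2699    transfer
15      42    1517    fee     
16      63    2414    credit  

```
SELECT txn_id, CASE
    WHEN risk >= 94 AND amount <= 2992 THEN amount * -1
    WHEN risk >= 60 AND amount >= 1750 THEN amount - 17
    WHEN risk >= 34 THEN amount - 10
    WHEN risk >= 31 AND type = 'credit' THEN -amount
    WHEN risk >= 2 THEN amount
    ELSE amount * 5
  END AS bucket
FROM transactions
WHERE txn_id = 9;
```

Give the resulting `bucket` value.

3029

txn_id = 9: risk=46, amount=3039, type=credit.
risk >= 94 AND amount <= 2992 → false
risk >= 60 AND amount >= 1750 → false
risk >= 34 → true → 3029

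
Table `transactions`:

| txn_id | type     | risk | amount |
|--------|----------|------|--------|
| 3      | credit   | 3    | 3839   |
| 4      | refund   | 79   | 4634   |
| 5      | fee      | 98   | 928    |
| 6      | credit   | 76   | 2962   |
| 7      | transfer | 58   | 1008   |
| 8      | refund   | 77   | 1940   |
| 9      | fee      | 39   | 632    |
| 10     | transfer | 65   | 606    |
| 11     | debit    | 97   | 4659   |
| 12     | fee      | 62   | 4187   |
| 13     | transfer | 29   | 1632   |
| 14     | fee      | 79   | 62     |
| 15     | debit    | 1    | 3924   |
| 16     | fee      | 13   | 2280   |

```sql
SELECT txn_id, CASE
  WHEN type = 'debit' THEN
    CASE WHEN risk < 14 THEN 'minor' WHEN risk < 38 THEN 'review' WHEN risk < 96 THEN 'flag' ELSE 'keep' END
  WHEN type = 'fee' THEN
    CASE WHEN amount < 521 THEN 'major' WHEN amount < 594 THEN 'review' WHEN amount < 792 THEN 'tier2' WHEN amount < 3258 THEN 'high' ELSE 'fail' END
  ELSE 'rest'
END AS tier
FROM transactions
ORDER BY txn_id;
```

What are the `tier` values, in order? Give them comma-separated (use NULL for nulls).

rest, rest, high, rest, rest, rest, tier2, rest, keep, fail, rest, major, minor, high

txn_id=3: type='credit' → outer ELSE → rest
txn_id=4: type='refund' → outer ELSE → rest
txn_id=5: type='fee' → inner[amount < 3258] → high
txn_id=6: type='credit' → outer ELSE → rest
txn_id=7: type='transfer' → outer ELSE → rest
txn_id=8: type='refund' → outer ELSE → rest
txn_id=9: type='fee' → inner[amount < 792] → tier2
txn_id=10: type='transfer' → outer ELSE → rest
txn_id=11: type='debit' → inner[ELSE] → keep
txn_id=12: type='fee' → inner[ELSE] → fail
txn_id=13: type='transfer' → outer ELSE → rest
txn_id=14: type='fee' → inner[amount < 521] → major
txn_id=15: type='debit' → inner[risk < 14] → minor
txn_id=16: type='fee' → inner[amount < 3258] → high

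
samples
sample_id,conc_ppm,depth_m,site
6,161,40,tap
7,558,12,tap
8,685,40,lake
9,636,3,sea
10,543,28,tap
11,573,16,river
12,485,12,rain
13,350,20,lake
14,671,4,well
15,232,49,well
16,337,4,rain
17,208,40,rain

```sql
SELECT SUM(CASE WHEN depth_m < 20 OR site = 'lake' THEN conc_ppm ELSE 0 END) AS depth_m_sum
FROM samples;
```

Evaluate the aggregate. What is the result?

sample_id=6: ✗
sample_id=7: ✓ → 558
sample_id=8: ✓ → 685
sample_id=9: ✓ → 636
sample_id=10: ✗
sample_id=11: ✓ → 573
sample_id=12: ✓ → 485
sample_id=13: ✓ → 350
sample_id=14: ✓ → 671
sample_id=15: ✗
sample_id=16: ✓ → 337
sample_id=17: ✗
depth_m_sum = 558 + 685 + 636 + 573 + 485 + 350 + 671 + 337 = 4295

4295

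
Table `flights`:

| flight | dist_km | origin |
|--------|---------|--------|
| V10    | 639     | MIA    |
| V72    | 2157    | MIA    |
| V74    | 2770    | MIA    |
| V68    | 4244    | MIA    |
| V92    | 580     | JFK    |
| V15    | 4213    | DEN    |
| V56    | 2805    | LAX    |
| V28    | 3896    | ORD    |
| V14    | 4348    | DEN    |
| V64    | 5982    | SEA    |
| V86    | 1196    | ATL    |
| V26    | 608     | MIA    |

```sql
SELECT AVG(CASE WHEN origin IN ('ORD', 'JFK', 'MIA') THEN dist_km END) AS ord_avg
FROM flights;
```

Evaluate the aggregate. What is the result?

2127.7142857143

flight=V10: ✓ → 639
flight=V72: ✓ → 2157
flight=V74: ✓ → 2770
flight=V68: ✓ → 4244
flight=V92: ✓ → 580
flight=V15: ✗
flight=V56: ✗
flight=V28: ✓ → 3896
flight=V14: ✗
flight=V64: ✗
flight=V86: ✗
flight=V26: ✓ → 608
ord_avg = (639 + 2157 + 2770 + 4244 + 580 + 3896 + 608) / 7 = 2127.7142857143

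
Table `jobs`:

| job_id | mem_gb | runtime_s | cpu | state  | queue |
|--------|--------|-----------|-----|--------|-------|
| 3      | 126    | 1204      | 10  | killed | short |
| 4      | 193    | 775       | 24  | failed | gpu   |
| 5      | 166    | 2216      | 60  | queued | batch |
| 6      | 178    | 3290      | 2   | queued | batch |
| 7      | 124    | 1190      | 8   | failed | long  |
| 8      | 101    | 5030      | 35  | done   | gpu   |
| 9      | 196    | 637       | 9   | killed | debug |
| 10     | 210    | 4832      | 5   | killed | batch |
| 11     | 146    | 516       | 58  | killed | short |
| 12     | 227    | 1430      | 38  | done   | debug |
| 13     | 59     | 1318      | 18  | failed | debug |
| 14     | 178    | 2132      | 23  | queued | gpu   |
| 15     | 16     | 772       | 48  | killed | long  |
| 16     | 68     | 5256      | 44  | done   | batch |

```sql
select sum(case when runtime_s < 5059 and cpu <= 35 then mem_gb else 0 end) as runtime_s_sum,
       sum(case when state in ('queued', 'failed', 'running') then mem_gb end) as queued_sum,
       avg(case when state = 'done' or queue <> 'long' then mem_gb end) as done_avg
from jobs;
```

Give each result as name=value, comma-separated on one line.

runtime_s_sum=1365, queued_sum=898, done_avg=154

[runtime_s_sum: runtime_s < 5059 and cpu <= 35]
job_id=3: ✓ → 126
job_id=4: ✓ → 193
job_id=5: ✗
job_id=6: ✓ → 178
job_id=7: ✓ → 124
job_id=8: ✓ → 101
job_id=9: ✓ → 196
job_id=10: ✓ → 210
job_id=11: ✗
job_id=12: ✗
job_id=13: ✓ → 59
job_id=14: ✓ → 178
job_id=15: ✗
job_id=16: ✗
runtime_s_sum = 126 + 193 + 178 + 124 + 101 + 196 + 210 + 59 + 178 = 1365
—
[queued_sum: state in ('queued', 'failed', 'running')]
job_id=3: ✗
job_id=4: ✓ → 193
job_id=5: ✓ → 166
job_id=6: ✓ → 178
job_id=7: ✓ → 124
job_id=8: ✗
job_id=9: ✗
job_id=10: ✗
job_id=11: ✗
job_id=12: ✗
job_id=13: ✓ → 59
job_id=14: ✓ → 178
job_id=15: ✗
job_id=16: ✗
queued_sum = 193 + 166 + 178 + 124 + 59 + 178 = 898
—
[done_avg: state = 'done' or queue <> 'long']
job_id=3: ✓ → 126
job_id=4: ✓ → 193
job_id=5: ✓ → 166
job_id=6: ✓ → 178
job_id=7: ✗
job_id=8: ✓ → 101
job_id=9: ✓ → 196
job_id=10: ✓ → 210
job_id=11: ✓ → 146
job_id=12: ✓ → 227
job_id=13: ✓ → 59
job_id=14: ✓ → 178
job_id=15: ✗
job_id=16: ✓ → 68
done_avg = (126 + 193 + 166 + 178 + 101 + 196 + 210 + 146 + 227 + 59 + 178 + 68) / 12 = 154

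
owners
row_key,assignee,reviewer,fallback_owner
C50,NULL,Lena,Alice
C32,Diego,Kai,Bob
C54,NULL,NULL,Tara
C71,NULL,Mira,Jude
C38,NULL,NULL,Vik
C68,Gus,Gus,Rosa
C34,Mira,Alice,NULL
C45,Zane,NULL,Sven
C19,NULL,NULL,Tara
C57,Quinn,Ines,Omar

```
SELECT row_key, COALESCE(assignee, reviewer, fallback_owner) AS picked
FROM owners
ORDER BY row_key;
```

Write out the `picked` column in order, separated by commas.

row_key=C19: assignee=NULL, reviewer=NULL, fallback_owner=Tara → Tara
row_key=C32: assignee=Diego → Diego
row_key=C34: assignee=Mira → Mira
row_key=C38: assignee=NULL, reviewer=NULL, fallback_owner=Vik → Vik
row_key=C45: assignee=Zane → Zane
row_key=C50: assignee=NULL, reviewer=Lena → Lena
row_key=C54: assignee=NULL, reviewer=NULL, fallback_owner=Tara → Tara
row_key=C57: assignee=Quinn → Quinn
row_key=C68: assignee=Gus → Gus
row_key=C71: assignee=NULL, reviewer=Mira → Mira

Tara, Diego, Mira, Vik, Zane, Lena, Tara, Quinn, Gus, Mira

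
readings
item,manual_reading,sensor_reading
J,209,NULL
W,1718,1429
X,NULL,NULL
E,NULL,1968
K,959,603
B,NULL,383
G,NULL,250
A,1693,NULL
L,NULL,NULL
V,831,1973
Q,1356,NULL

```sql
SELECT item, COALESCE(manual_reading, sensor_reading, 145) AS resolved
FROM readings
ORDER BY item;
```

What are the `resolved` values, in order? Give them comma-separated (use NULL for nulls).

1693, 383, 1968, 250, 209, 959, 145, 1356, 831, 1718, 145

item=A: manual_reading=1693 → 1693
item=B: manual_reading=NULL, sensor_reading=383 → 383
item=E: manual_reading=NULL, sensor_reading=1968 → 1968
item=G: manual_reading=NULL, sensor_reading=250 → 250
item=J: manual_reading=209 → 209
item=K: manual_reading=959 → 959
item=L: manual_reading=NULL, sensor_reading=NULL, → literal 145 → 145
item=Q: manual_reading=1356 → 1356
item=V: manual_reading=831 → 831
item=W: manual_reading=1718 → 1718
item=X: manual_reading=NULL, sensor_reading=NULL, → literal 145 → 145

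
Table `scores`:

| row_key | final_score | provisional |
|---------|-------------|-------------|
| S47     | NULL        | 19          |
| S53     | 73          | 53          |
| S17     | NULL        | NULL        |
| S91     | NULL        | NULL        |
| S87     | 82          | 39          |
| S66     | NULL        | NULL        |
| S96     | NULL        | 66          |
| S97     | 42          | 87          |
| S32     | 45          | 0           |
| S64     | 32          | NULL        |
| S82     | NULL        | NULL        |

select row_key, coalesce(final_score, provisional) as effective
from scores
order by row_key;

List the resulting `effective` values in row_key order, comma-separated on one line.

NULL, 45, 19, 73, 32, NULL, NULL, 82, NULL, 66, 42

row_key=S17: final_score=NULL, provisional=NULL (all NULL) → NULL
row_key=S32: final_score=45 → 45
row_key=S47: final_score=NULL, provisional=19 → 19
row_key=S53: final_score=73 → 73
row_key=S64: final_score=32 → 32
row_key=S66: final_score=NULL, provisional=NULL (all NULL) → NULL
row_key=S82: final_score=NULL, provisional=NULL (all NULL) → NULL
row_key=S87: final_score=82 → 82
row_key=S91: final_score=NULL, provisional=NULL (all NULL) → NULL
row_key=S96: final_score=NULL, provisional=66 → 66
row_key=S97: final_score=42 → 42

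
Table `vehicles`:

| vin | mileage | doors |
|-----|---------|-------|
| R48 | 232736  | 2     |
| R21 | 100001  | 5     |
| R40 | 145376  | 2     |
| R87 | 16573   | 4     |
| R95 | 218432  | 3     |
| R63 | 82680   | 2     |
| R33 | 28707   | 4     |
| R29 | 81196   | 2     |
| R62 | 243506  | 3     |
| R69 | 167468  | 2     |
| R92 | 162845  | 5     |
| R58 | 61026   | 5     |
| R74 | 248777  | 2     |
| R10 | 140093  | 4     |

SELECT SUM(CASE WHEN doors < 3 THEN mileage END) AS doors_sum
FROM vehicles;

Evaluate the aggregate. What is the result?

vin=R48: ✓ → 232736
vin=R21: ✗
vin=R40: ✓ → 145376
vin=R87: ✗
vin=R95: ✗
vin=R63: ✓ → 82680
vin=R33: ✗
vin=R29: ✓ → 81196
vin=R62: ✗
vin=R69: ✓ → 167468
vin=R92: ✗
vin=R58: ✗
vin=R74: ✓ → 248777
vin=R10: ✗
doors_sum = 232736 + 145376 + 82680 + 81196 + 167468 + 248777 = 958233

958233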